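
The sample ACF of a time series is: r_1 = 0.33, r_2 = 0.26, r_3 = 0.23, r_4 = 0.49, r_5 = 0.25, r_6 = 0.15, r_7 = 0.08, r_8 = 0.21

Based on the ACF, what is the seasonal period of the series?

4

The largest autocorrelation is r_4 = 0.49; the remaining lags stay at or below 0.33. The elevated value at lag 1 (0.33), dropping to 0.26 at lag 2, reflects decaying short-term dependence rather than seasonality.
The dominant spike at lag 4 indicates a seasonal period of 4.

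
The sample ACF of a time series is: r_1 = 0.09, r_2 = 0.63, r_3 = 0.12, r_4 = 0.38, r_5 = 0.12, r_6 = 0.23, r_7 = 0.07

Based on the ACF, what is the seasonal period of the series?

The largest autocorrelation is r_2 = 0.63, with weaker echoes at lags 4 (0.38) and 6 (0.23); the remaining lags stay at or below 0.12.
The dominant spike at lag 2 indicates a seasonal period of 2.

2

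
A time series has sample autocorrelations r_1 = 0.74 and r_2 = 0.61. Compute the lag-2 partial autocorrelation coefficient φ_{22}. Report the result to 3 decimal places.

φ_{22} = (r_2 − r_1²) / (1 − r_1²)
r_1² = (0.74)² = 0.5476
Numerator = 0.61 − 0.5476 = 0.0624; denominator = 1 − 0.5476 = 0.4524
φ_{22} = 0.0624 / 0.4524 = 0.138

0.138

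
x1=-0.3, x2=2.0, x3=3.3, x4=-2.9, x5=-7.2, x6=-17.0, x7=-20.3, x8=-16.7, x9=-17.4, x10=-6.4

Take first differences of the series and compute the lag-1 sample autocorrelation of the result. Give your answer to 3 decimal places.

0.200

First differences Δx: 2.3, 1.3, -6.2, -4.3, -9.8, -3.3, 3.6, -0.7, 11.0
Mean of differences = -0.6778
Numerator Σ(Δx_t−Δx̄)(Δx_{t+1}−Δx̄) = 60.3617
Denominator Σ(Δx_t−Δx̄)² = 301.1556
r_1(Δx) = 60.3617 / 301.1556 = 0.200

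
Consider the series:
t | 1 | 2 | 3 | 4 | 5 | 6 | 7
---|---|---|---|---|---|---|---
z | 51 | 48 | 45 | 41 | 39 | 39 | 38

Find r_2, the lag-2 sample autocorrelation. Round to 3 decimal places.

Mean z̄ = (51 + 48 + 45 + 41 + 39 + 39 + 38)/7 = 43.0000
Deviations from mean: 8.0000, 5.0000, 2.0000, -2.0000, -4.0000, -4.0000, -5.0000
Σ(z_t−z̄)(z_{t+2}−z̄) = (16.0000) + (-10.0000) + (-8.0000) + (8.0000) + (20.0000) = 26.0000
Denominator Σ(z_t−z̄)² = 154.0000
r_2 = 26.0000 / 154.0000 = 0.169

0.169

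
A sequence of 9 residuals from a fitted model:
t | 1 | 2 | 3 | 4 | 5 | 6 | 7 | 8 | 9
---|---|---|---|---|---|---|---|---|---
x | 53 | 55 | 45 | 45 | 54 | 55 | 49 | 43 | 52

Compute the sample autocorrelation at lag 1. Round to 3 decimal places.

0.019

Mean x̄ = (53 + 55 + 45 + 45 + 54 + 55 + 49 + 43 + 52)/9 = 50.1111
Numerator Σ_{t=1}^{8}(x_t−x̄)(x_{t+1}−x̄) = 3.4321
Denominator Σ(x_t−x̄)² = 178.8889
r_1 = 3.4321 / 178.8889 = 0.019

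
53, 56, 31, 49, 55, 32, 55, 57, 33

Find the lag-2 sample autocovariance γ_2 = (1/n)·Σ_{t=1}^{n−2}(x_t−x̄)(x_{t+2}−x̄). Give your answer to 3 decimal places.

-48.554

Mean x̄ = (53 + 56 + 31 + 49 + 55 + 32 + 55 + 57 + 33)/9 = 46.7778
Σ_{t=1}^{7}(x_t−x̄)(x_{t+2}−x̄) = -436.9877
γ_2 = -436.9877 / 9 = -48.554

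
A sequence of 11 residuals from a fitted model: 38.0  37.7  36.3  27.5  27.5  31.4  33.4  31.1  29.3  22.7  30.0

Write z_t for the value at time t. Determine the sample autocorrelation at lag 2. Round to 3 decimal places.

Mean z̄ = (38.0 + 37.7 + 36.3 + 27.5 + 27.5 + 31.4 + 33.4 + 31.1 + 29.3 + 22.7 + 30.0)/11 = 31.3545
Numerator Σ_{t=1}^{9}(z_t−z̄)(z_{t+2}−z̄) = -17.9441
Denominator Σ(z_t−z̄)² = 223.8073
r_2 = -17.9441 / 223.8073 = -0.080

-0.080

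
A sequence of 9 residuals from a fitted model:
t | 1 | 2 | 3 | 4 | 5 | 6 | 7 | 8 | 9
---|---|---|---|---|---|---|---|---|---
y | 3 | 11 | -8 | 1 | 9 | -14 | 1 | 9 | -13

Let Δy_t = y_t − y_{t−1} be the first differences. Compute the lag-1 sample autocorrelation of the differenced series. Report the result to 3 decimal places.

First differences Δy: 8, -19, 9, 8, -23, 15, 8, -22
Mean of differences = -2.0000
Numerator Σ(Δy_t−Δȳ)(Δy_{t+1}−Δȳ) = -844.0000
Denominator Σ(Δy_t−Δȳ)² = 1840.0000
r_1(Δy) = -844.0000 / 1840.0000 = -0.459

-0.459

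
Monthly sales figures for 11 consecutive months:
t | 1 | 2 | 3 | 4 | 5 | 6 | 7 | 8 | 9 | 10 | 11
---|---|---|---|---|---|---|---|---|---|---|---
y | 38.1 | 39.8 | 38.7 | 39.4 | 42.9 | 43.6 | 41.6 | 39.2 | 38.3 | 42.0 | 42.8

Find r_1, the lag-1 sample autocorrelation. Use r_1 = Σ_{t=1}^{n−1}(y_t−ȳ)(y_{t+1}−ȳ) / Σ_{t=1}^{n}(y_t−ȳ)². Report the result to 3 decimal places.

0.354

Mean ȳ = (38.1 + 39.8 + 38.7 + 39.4 + 42.9 + 43.6 + 41.6 + 39.2 + 38.3 + 42.0 + 42.8)/11 = 40.5818
Numerator Σ_{t=1}^{10}(y_t−ȳ)(y_{t+1}−ȳ) = 14.6215
Denominator Σ(y_t−ȳ)² = 41.2764
r_1 = 14.6215 / 41.2764 = 0.354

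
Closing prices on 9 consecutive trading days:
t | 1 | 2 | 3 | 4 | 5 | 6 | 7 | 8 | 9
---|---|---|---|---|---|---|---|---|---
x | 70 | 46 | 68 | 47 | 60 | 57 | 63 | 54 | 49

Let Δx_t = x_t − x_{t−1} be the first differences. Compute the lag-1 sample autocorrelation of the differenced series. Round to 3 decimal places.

-0.745

First differences Δx: -24, 22, -21, 13, -3, 6, -9, -5
Mean of differences = -2.6250
Numerator Σ(Δx_t−Δx̄)(Δx_{t+1}−Δx̄) = -1314.8906
Denominator Σ(Δx_t−Δx̄)² = 1765.8750
r_1(Δx) = -1314.8906 / 1765.8750 = -0.745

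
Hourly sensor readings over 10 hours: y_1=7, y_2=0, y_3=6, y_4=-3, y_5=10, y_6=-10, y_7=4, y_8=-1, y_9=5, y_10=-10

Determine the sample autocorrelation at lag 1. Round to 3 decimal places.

-0.597

Mean ȳ = (7 + 0 + 6 − 3 + 10 − 10 + 4 − 1 + 5 − 10)/10 = 0.8000
Numerator Σ_{t=1}^{9}(y_t−ȳ)(y_{t+1}−ȳ) = -256.4400
Denominator Σ(y_t−ȳ)² = 429.6000
r_1 = -256.4400 / 429.6000 = -0.597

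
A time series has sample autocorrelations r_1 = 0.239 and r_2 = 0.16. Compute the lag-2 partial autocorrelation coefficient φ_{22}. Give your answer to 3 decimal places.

φ_{22} = (r_2 − r_1²) / (1 − r_1²)
r_1² = (0.239)² = 0.057121
Numerator = 0.16 − 0.0571 = 0.1029; denominator = 1 − 0.0571 = 0.9429
φ_{22} = 0.1029 / 0.9429 = 0.109

0.109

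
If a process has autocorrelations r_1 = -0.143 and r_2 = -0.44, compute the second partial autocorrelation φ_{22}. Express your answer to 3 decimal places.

-0.470

φ_{22} = (r_2 − r_1²) / (1 − r_1²)
r_1² = (-0.143)² = 0.020449
Numerator = -0.44 − 0.0204 = -0.4604; denominator = 1 − 0.0204 = 0.9796
φ_{22} = -0.4604 / 0.9796 = -0.470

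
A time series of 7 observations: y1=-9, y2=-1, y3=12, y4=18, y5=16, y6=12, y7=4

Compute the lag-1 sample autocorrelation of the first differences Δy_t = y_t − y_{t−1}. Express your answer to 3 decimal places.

0.545

First differences Δy: 8, 13, 6, -2, -4, -8
Mean of differences = 2.1667
Numerator Σ(Δy_t−Δȳ)(Δy_{t+1}−Δȳ) = 177.1389
Denominator Σ(Δy_t−Δȳ)² = 324.8333
r_1(Δy) = 177.1389 / 324.8333 = 0.545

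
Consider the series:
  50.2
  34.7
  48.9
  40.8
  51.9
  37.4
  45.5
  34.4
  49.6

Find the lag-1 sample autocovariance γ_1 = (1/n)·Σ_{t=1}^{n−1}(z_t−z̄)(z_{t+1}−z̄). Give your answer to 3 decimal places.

-30.959

Mean z̄ = (50.2 + 34.7 + 48.9 + 40.8 + 51.9 + 37.4 + 45.5 + 34.4 + 49.6)/9 = 43.7111
Σ_{t=1}^{8}(z_t−z̄)(z_{t+1}−z̄) = -278.6335
γ_1 = -278.6335 / 9 = -30.959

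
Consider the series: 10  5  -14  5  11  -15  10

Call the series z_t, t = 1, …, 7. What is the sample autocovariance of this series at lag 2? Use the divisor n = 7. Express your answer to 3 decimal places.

Mean z̄ = (10 + 5 − 14 + 5 + 11 − 15 + 10)/7 = 1.7143
Σ_{t=1}^{5}(z_t−z̄)(z_{t+2}−z̄) = -243.3061
γ_2 = -243.3061 / 7 = -34.758

-34.758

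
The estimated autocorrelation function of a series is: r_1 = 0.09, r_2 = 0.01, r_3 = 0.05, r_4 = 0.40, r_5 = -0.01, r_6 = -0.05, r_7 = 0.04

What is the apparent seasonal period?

4

The largest autocorrelation is r_4 = 0.40; the remaining lags stay at or below 0.09.
The dominant spike at lag 4 indicates a seasonal period of 4.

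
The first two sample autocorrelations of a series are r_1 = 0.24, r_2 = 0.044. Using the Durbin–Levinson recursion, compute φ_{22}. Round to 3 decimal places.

φ_{22} = (r_2 − r_1²) / (1 − r_1²)
r_1² = (0.24)² = 0.0576
Numerator = 0.044 − 0.0576 = -0.0136; denominator = 1 − 0.0576 = 0.9424
φ_{22} = -0.0136 / 0.9424 = -0.014

-0.014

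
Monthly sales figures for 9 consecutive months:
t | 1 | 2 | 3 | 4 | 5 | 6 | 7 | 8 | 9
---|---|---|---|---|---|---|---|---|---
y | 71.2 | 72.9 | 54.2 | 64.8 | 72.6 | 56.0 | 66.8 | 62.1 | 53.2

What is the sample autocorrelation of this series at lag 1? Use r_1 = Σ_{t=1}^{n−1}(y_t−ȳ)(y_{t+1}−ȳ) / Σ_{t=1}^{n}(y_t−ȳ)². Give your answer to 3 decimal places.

-0.202

Mean ȳ = (71.2 + 72.9 + 54.2 + 64.8 + 72.6 + 56.0 + 66.8 + 62.1 + 53.2)/9 = 63.7556
Numerator Σ_{t=1}^{8}(y_t−ȳ)(y_{t+1}−ȳ) = -99.8175
Denominator Σ(y_t−ȳ)² = 493.2422
r_1 = -99.8175 / 493.2422 = -0.202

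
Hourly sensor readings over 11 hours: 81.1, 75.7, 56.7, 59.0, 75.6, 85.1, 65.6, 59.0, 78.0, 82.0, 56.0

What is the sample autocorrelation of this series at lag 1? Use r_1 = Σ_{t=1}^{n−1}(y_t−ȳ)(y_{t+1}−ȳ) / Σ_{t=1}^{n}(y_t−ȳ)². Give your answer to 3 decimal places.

-0.019

Mean ȳ = (81.1 + 75.7 + 56.7 + 59.0 + 75.6 + 85.1 + 65.6 + 59.0 + 78.0 + 82.0 + 56.0)/11 = 70.3455
Numerator Σ_{t=1}^{10}(y_t−ȳ)(y_{t+1}−ȳ) = -23.7539
Denominator Σ(y_t−ȳ)² = 1256.0073
r_1 = -23.7539 / 1256.0073 = -0.019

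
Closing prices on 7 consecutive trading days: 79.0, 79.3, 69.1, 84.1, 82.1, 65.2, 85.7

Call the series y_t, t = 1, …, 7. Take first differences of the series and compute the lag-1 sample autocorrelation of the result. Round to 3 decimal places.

-0.469

First differences Δy: 0.3, -10.2, 15.0, -2.0, -16.9, 20.5
Mean of differences = 1.1167
Numerator Σ(Δy_t−Δȳ)(Δy_{t+1}−Δȳ) = -484.2119
Denominator Σ(Δy_t−Δȳ)² = 1031.5083
r_1(Δy) = -484.2119 / 1031.5083 = -0.469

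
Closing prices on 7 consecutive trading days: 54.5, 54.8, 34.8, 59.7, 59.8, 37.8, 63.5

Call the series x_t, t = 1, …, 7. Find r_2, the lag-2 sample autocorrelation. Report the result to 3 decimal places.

-0.229

Mean x̄ = (54.5 + 54.8 + 34.8 + 59.7 + 59.8 + 37.8 + 63.5)/7 = 52.1286
Deviations from mean: 2.3714, 2.6714, -17.3286, 7.5714, 7.6714, -14.3286, 11.3714
Numerator Σ_{t=1}^{5}(x_t−x̄)(x_{t+2}−x̄) = -175.0545
Denominator Σ(x_t−x̄)² = 763.8343
r_2 = -175.0545 / 763.8343 = -0.229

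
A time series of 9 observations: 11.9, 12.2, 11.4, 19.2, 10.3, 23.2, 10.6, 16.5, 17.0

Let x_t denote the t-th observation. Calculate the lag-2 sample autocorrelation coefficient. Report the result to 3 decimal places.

Mean x̄ = (11.9 + 12.2 + 11.4 + 19.2 + 10.3 + 23.2 + 10.6 + 16.5 + 17.0)/9 = 14.7000
Σ(x_t−x̄)(x_{t+2}−x̄) = (9.2400) + (-11.2500) + (14.5200) + (38.2500) + (18.0400) + (15.3000) + (-9.4300) = 74.6700
Denominator Σ(x_t−x̄)² = 162.1800
r_2 = 74.6700 / 162.1800 = 0.460

0.460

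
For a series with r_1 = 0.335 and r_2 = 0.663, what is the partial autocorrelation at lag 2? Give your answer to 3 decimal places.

φ_{22} = (r_2 − r_1²) / (1 − r_1²)
r_1² = (0.335)² = 0.112225
Numerator = 0.663 − 0.1122 = 0.5508; denominator = 1 − 0.1122 = 0.8878
φ_{22} = 0.5508 / 0.8878 = 0.620

0.620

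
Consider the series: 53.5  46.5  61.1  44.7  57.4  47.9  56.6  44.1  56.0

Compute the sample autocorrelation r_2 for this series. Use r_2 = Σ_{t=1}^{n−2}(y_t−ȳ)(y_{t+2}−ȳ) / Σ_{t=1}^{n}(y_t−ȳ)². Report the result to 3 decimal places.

Mean ȳ = (53.5 + 46.5 + 61.1 + 44.7 + 57.4 + 47.9 + 56.6 + 44.1 + 56.0)/9 = 51.9778
Σ(y_t−ȳ)(y_{t+2}−ȳ) = (13.8860) + (39.8660) + (49.4627) + (29.6772) + (25.0627) + (32.1238) + (18.5916) = 208.6701
Denominator Σ(y_t−ȳ)² = 314.1356
r_2 = 208.6701 / 314.1356 = 0.664

0.664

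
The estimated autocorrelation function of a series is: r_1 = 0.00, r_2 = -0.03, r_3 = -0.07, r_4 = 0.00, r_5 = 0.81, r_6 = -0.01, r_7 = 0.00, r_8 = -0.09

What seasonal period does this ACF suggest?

The largest autocorrelation is r_5 = 0.81; the remaining lags stay at or below 0.00.
The dominant spike at lag 5 indicates a seasonal period of 5.

5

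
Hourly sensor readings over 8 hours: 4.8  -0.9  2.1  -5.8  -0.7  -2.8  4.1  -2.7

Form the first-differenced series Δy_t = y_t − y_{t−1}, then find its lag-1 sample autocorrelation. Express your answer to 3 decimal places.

-0.677

First differences Δy: -5.7, 3.0, -7.9, 5.1, -2.1, 6.9, -6.8
Mean of differences = -1.0714
Numerator Σ(Δy_t−Δȳ)(Δy_{t+1}−Δȳ) = -149.0008
Denominator Σ(Δy_t−Δȳ)² = 220.1343
r_1(Δy) = -149.0008 / 220.1343 = -0.677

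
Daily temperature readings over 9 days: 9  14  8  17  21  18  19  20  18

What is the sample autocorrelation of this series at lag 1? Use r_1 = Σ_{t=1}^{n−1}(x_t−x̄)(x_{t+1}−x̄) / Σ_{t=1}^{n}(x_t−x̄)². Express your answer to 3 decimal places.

0.358

Mean x̄ = (9 + 14 + 8 + 17 + 21 + 18 + 19 + 20 + 18)/9 = 16.0000
Numerator Σ_{t=1}^{8}(x_t−x̄)(x_{t+1}−x̄) = 63.0000
Denominator Σ(x_t−x̄)² = 176.0000
r_1 = 63.0000 / 176.0000 = 0.358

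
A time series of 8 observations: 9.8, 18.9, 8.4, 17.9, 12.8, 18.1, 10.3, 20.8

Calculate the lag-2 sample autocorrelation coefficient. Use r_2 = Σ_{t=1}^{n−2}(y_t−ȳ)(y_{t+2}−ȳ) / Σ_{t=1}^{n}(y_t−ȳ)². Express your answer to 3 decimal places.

Mean ȳ = (9.8 + 18.9 + 8.4 + 17.9 + 12.8 + 18.1 + 10.3 + 20.8)/8 = 14.6250
Deviations from mean: -4.8250, 4.2750, -6.2250, 3.2750, -1.8250, 3.4750, -4.3250, 6.1750
Σ(y_t−ȳ)(y_{t+2}−ȳ) = (30.0356) + (14.0006) + (11.3606) + (11.3806) + (7.8931) + (21.4581) = 96.1288
Denominator Σ(y_t−ȳ)² = 163.2750
r_2 = 96.1288 / 163.2750 = 0.589

0.589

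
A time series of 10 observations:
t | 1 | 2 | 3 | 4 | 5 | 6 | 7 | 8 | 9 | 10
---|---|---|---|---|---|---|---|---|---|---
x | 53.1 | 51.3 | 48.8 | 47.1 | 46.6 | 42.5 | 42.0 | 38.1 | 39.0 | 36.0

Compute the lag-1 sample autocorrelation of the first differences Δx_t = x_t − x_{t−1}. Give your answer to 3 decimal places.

First differences Δx: -1.8, -2.5, -1.7, -0.5, -4.1, -0.5, -3.9, 0.9, -3.0
Mean of differences = -1.9000
Numerator Σ(Δx_t−Δx̄)(Δx_{t+1}−Δx̄) = -17.5400
Denominator Σ(Δx_t−Δx̄)² = 22.2200
r_1(Δx) = -17.5400 / 22.2200 = -0.789

-0.789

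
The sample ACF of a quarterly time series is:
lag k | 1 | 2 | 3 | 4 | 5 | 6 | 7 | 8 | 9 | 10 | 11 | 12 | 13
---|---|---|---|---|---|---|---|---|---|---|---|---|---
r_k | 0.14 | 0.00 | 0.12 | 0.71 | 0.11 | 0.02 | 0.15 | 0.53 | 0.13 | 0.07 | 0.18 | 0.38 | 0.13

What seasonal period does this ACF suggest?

The largest autocorrelation is r_4 = 0.71, with weaker echoes at lags 8 (0.53) and 12 (0.38); the remaining lags stay at or below 0.18.
The dominant spike at lag 4 indicates a seasonal period of 4.

4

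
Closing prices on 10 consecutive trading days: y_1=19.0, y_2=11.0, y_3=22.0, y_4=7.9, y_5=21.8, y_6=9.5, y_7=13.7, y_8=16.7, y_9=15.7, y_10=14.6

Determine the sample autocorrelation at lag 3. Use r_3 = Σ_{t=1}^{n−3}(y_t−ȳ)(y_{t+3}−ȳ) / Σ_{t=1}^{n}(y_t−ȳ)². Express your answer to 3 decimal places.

Mean ȳ = (19.0 + 11.0 + 22.0 + 7.9 + 21.8 + 9.5 + 13.7 + 16.7 + 15.7 + 14.6)/10 = 15.1900
Numerator Σ_{t=1}^{7}(y_t−ȳ)(y_{t+3}−ȳ) = -75.3993
Denominator Σ(y_t−ȳ)² = 212.7690
r_3 = -75.3993 / 212.7690 = -0.354

-0.354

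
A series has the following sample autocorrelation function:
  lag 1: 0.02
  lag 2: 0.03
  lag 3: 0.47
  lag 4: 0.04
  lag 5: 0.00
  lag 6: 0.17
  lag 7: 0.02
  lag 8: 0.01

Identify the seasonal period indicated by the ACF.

3

The largest autocorrelation is r_3 = 0.47, with a weaker echo at lag 6 (0.17); the remaining lags stay at or below 0.04.
The dominant spike at lag 3 indicates a seasonal period of 3.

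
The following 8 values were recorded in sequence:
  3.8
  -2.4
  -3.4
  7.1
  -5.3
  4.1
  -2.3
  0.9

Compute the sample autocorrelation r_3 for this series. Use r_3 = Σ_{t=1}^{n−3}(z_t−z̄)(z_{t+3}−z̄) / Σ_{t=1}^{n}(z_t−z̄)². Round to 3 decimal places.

0.029

Mean z̄ = (3.8 − 2.4 − 3.4 + 7.1 − 5.3 + 4.1 − 2.3 + 0.9)/8 = 0.3125
Σ(z_t−z̄)(z_{t+3}−z̄) = (23.6714) + (15.2239) + (-14.0611) + (-17.7323) + (-3.2973) = 3.8045
Denominator Σ(z_t−z̄)² = 132.3888
r_3 = 3.8045 / 132.3888 = 0.029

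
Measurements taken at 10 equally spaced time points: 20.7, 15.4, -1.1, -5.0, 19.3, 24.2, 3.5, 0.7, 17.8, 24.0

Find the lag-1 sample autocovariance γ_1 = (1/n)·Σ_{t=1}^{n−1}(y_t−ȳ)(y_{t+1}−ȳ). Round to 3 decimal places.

16.805

Mean ȳ = (20.7 + 15.4 − 1.1 − 5.0 + 19.3 + 24.2 + 3.5 + 0.7 + 17.8 + 24.0)/10 = 11.9500
Σ_{t=1}^{9}(y_t−ȳ)(y_{t+1}−ȳ) = 168.0475
γ_1 = 168.0475 / 10 = 16.805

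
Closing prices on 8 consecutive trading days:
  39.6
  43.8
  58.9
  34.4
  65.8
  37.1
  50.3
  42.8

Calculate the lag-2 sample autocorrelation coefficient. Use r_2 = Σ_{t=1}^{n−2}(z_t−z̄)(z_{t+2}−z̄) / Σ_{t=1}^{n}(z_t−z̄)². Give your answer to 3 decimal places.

0.483

Mean z̄ = (39.6 + 43.8 + 58.9 + 34.4 + 65.8 + 37.1 + 50.3 + 42.8)/8 = 46.5875
Numerator Σ_{t=1}^{6}(z_t−z̄)(z_{t+2}−z̄) = 407.3822
Denominator Σ(z_t−z̄)² = 843.9888
r_2 = 407.3822 / 843.9888 = 0.483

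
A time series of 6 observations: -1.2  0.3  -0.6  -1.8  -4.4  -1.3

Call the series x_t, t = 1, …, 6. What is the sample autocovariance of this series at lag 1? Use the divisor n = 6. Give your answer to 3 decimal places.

0.363

Mean x̄ = (-1.2 + 0.3 − 0.6 − 1.8 − 4.4 − 1.3)/6 = -1.5000
Σ_{t=1}^{5}(x_t−x̄)(x_{t+1}−x̄) = 2.1800
γ_1 = 2.1800 / 6 = 0.363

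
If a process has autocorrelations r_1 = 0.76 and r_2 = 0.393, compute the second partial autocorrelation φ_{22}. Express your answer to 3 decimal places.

φ_{22} = (r_2 − r_1²) / (1 − r_1²)
r_1² = (0.76)² = 0.5776
Numerator = 0.393 − 0.5776 = -0.1846; denominator = 1 − 0.5776 = 0.4224
φ_{22} = -0.1846 / 0.4224 = -0.437

-0.437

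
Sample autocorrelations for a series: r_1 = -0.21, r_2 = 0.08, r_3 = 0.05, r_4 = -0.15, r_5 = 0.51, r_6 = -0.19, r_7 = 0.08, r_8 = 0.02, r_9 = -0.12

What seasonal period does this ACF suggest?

The largest autocorrelation is r_5 = 0.51; the remaining lags stay at or below 0.08.
The dominant spike at lag 5 indicates a seasonal period of 5.

5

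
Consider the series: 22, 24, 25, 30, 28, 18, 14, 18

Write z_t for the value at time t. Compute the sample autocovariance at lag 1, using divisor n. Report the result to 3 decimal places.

Mean z̄ = (22 + 24 + 25 + 30 + 28 + 18 + 14 + 18)/8 = 22.3750
Σ_{t=1}^{7}(z_t−z̄)(z_{t+1}−z̄) = 115.2344
γ_1 = 115.2344 / 8 = 14.404

14.404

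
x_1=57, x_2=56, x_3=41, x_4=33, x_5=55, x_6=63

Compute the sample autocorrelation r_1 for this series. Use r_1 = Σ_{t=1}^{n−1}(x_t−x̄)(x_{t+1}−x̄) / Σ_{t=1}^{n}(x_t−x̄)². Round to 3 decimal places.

0.206

Mean x̄ = (57 + 56 + 41 + 33 + 55 + 63)/6 = 50.8333
Deviations from mean: 6.1667, 5.1667, -9.8333, -17.8333, 4.1667, 12.1667
Σ(x_t−x̄)(x_{t+1}−x̄) = (31.8611) + (-50.8056) + (175.3611) + (-74.3056) + (50.6944) = 132.8056
Denominator Σ(x_t−x̄)² = 644.8333
r_1 = 132.8056 / 644.8333 = 0.206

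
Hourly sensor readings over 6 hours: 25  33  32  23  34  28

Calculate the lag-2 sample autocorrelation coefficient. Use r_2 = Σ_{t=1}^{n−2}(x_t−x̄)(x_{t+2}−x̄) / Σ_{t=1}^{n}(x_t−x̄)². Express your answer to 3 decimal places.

-0.142

Mean x̄ = (25 + 33 + 32 + 23 + 34 + 28)/6 = 29.1667
Numerator Σ_{t=1}^{4}(x_t−x̄)(x_{t+2}−x̄) = -14.5556
Denominator Σ(x_t−x̄)² = 102.8333
r_2 = -14.5556 / 102.8333 = -0.142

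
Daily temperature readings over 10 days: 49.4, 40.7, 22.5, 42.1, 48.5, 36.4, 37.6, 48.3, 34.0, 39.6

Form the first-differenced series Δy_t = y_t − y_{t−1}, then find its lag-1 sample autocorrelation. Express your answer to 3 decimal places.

-0.298

First differences Δy: -8.7, -18.2, 19.6, 6.4, -12.1, 1.2, 10.7, -14.3, 5.6
Mean of differences = -1.0889
Numerator Σ(Δy_t−Δȳ)(Δy_{t+1}−Δȳ) = -393.6312
Denominator Σ(Δy_t−Δȳ)² = 1319.5689
r_1(Δy) = -393.6312 / 1319.5689 = -0.298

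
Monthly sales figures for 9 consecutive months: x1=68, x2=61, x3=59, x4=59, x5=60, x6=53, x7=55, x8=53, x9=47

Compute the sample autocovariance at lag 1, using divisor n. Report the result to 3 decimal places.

11.748

Mean x̄ = (68 + 61 + 59 + 59 + 60 + 53 + 55 + 53 + 47)/9 = 57.2222
Σ_{t=1}^{8}(x_t−x̄)(x_{t+1}−x̄) = 105.7284
γ_1 = 105.7284 / 9 = 11.748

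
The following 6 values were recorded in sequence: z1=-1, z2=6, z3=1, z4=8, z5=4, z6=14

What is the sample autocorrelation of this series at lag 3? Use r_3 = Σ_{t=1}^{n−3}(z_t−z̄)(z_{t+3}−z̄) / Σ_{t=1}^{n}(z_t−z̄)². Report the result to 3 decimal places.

Mean z̄ = (-1 + 6 + 1 + 8 + 4 + 14)/6 = 5.3333
Deviations from mean: -6.3333, 0.6667, -4.3333, 2.6667, -1.3333, 8.6667
Σ(z_t−z̄)(z_{t+3}−z̄) = (-16.8889) + (-0.8889) + (-37.5556) = -55.3333
Denominator Σ(z_t−z̄)² = 143.3333
r_3 = -55.3333 / 143.3333 = -0.386

-0.386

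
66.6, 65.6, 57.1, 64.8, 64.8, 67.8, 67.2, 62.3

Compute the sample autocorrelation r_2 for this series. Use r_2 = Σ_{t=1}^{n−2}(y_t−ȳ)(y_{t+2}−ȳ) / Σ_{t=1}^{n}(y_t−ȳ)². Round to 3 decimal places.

-0.273

Mean ȳ = (66.6 + 65.6 + 57.1 + 64.8 + 64.8 + 67.8 + 67.2 + 62.3)/8 = 64.5250
Numerator Σ_{t=1}^{6}(y_t−ȳ)(y_{t+2}−ȳ) = -22.8038
Denominator Σ(y_t−ȳ)² = 83.5750
r_2 = -22.8038 / 83.5750 = -0.273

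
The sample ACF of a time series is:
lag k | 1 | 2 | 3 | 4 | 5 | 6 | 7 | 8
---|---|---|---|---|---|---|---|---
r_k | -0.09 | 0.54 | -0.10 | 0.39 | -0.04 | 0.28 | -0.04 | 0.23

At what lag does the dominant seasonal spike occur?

2

The largest autocorrelation is r_2 = 0.54, with weaker echoes at lags 4 (0.39), 6 (0.28) and 8 (0.23); the remaining lags stay at or below -0.04.
The dominant spike at lag 2 indicates a seasonal period of 2.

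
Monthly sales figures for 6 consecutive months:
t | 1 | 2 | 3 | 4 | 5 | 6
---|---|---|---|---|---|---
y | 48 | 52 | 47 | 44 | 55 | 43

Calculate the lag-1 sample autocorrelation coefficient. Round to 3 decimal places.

-0.599

Mean ȳ = (48 + 52 + 47 + 44 + 55 + 43)/6 = 48.1667
Deviations from mean: -0.1667, 3.8333, -1.1667, -4.1667, 6.8333, -5.1667
Numerator Σ_{t=1}^{5}(y_t−ȳ)(y_{t+1}−ȳ) = -64.0278
Denominator Σ(y_t−ȳ)² = 106.8333
r_1 = -64.0278 / 106.8333 = -0.599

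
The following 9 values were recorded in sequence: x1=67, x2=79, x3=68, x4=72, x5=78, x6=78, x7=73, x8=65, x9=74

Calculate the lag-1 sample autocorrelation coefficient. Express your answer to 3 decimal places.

-0.229

Mean x̄ = (67 + 79 + 68 + 72 + 78 + 78 + 73 + 65 + 74)/9 = 72.6667
Numerator Σ_{t=1}^{8}(x_t−x̄)(x_{t+1}−x̄) = -48.4444
Denominator Σ(x_t−x̄)² = 212.0000
r_1 = -48.4444 / 212.0000 = -0.229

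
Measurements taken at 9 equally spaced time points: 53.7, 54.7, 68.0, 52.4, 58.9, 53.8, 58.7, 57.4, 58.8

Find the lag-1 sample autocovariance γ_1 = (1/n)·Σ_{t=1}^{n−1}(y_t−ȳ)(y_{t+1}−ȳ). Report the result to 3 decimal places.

-9.907

Mean ȳ = (53.7 + 54.7 + 68.0 + 52.4 + 58.9 + 53.8 + 58.7 + 57.4 + 58.8)/9 = 57.3778
Σ_{t=1}^{8}(y_t−ȳ)(y_{t+1}−ȳ) = -89.1638
γ_1 = -89.1638 / 9 = -9.907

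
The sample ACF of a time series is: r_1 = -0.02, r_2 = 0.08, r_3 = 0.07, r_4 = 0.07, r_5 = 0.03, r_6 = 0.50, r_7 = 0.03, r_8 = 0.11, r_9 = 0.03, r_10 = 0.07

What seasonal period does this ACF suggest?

6

The largest autocorrelation is r_6 = 0.50; the remaining lags stay at or below 0.11.
The dominant spike at lag 6 indicates a seasonal period of 6.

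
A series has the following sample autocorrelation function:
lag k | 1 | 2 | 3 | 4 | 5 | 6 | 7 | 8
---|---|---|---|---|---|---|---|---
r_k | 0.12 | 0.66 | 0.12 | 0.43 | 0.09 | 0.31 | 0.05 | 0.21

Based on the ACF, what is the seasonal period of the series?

2

The largest autocorrelation is r_2 = 0.66, with weaker echoes at lags 4 (0.43), 6 (0.31) and 8 (0.21); the remaining lags stay at or below 0.12.
The dominant spike at lag 2 indicates a seasonal period of 2.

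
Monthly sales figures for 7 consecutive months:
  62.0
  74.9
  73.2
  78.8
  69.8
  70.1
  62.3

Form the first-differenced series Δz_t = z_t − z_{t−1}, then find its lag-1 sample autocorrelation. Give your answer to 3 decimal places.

-0.253

First differences Δz: 12.9, -1.7, 5.6, -9.0, 0.3, -7.8
Mean of differences = 0.0500
Numerator Σ(Δz_t−Δz̄)(Δz_{t+1}−Δz̄) = -86.6525
Denominator Σ(Δz_t−Δz̄)² = 342.5750
r_1(Δz) = -86.6525 / 342.5750 = -0.253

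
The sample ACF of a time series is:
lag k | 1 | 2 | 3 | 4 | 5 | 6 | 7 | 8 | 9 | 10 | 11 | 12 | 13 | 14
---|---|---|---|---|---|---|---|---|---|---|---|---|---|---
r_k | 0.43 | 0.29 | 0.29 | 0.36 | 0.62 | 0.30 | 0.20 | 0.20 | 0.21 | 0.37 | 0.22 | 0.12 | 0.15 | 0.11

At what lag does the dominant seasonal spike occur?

5

The largest autocorrelation is r_5 = 0.62; the remaining lags stay at or below 0.43. The elevated value at lag 1 (0.43), dropping to 0.29 at lag 2, reflects decaying short-term dependence rather than seasonality.
The dominant spike at lag 5 indicates a seasonal period of 5.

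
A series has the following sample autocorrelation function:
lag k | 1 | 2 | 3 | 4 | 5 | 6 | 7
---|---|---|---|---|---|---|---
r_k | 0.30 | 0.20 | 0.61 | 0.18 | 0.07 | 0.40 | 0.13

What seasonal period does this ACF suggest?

3

The largest autocorrelation is r_3 = 0.61, with a weaker echo at lag 6 (0.40); the remaining lags stay at or below 0.30. The elevated value at lag 1 (0.30), dropping to 0.20 at lag 2, reflects decaying short-term dependence rather than seasonality.
The dominant spike at lag 3 indicates a seasonal period of 3.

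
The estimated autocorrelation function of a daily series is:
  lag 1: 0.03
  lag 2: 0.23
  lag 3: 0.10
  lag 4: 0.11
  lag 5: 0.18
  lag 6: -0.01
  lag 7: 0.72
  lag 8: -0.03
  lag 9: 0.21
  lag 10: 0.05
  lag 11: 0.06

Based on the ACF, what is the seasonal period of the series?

The largest autocorrelation is r_7 = 0.72; the remaining lags stay at or below 0.23.
The dominant spike at lag 7 indicates a seasonal period of 7.

7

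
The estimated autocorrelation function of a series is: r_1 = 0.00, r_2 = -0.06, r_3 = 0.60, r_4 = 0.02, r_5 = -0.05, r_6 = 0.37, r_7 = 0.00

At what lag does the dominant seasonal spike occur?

3

The largest autocorrelation is r_3 = 0.60, with a weaker echo at lag 6 (0.37); the remaining lags stay at or below 0.02.
The dominant spike at lag 3 indicates a seasonal period of 3.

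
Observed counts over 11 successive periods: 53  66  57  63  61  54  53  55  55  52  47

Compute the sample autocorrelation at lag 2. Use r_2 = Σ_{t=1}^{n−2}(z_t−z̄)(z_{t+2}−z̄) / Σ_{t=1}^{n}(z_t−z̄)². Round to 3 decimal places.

0.206

Mean z̄ = (53 + 66 + 57 + 63 + 61 + 54 + 53 + 55 + 55 + 52 + 47)/11 = 56.0000
Numerator Σ_{t=1}^{9}(z_t−z̄)(z_{t+2}−z̄) = 61.0000
Denominator Σ(z_t−z̄)² = 296.0000
r_2 = 61.0000 / 296.0000 = 0.206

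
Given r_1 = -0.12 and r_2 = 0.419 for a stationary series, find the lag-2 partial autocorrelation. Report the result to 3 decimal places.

φ_{22} = (r_2 − r_1²) / (1 − r_1²)
r_1² = (-0.12)² = 0.0144
Numerator = 0.419 − 0.0144 = 0.4046; denominator = 1 − 0.0144 = 0.9856
φ_{22} = 0.4046 / 0.9856 = 0.411

0.411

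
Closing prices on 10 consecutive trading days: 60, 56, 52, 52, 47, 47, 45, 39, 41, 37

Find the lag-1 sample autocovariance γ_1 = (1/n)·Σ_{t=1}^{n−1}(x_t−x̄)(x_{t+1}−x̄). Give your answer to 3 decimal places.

Mean x̄ = (60 + 56 + 52 + 52 + 47 + 47 + 45 + 39 + 41 + 37)/10 = 47.6000
Σ_{t=1}^{9}(x_t−x̄)(x_{t+1}−x̄) = 308.8400
γ_1 = 308.8400 / 10 = 30.884

30.884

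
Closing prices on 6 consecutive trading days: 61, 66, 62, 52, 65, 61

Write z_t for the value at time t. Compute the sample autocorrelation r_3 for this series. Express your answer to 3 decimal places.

Mean z̄ = (61 + 66 + 62 + 52 + 65 + 61)/6 = 61.1667
Deviations from mean: -0.1667, 4.8333, 0.8333, -9.1667, 3.8333, -0.1667
Numerator Σ_{t=1}^{3}(z_t−z̄)(z_{t+3}−z̄) = 19.9167
Denominator Σ(z_t−z̄)² = 122.8333
r_3 = 19.9167 / 122.8333 = 0.162

0.162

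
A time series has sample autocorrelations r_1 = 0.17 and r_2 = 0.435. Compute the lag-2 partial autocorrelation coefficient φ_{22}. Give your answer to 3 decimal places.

0.418

φ_{22} = (r_2 − r_1²) / (1 − r_1²)
r_1² = (0.17)² = 0.0289
Numerator = 0.435 − 0.0289 = 0.4061; denominator = 1 − 0.0289 = 0.9711
φ_{22} = 0.4061 / 0.9711 = 0.418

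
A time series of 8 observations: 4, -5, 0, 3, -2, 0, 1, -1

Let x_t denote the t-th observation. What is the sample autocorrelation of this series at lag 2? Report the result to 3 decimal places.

Mean x̄ = (4 − 5 + 0 + 3 − 2 + 0 + 1 − 1)/8 = 0.0000
Deviations from mean: 4.0000, -5.0000, 0.0000, 3.0000, -2.0000, 0.0000, 1.0000, -1.0000
Σ(x_t−x̄)(x_{t+2}−x̄) = (0.0000) + (-15.0000) + (0.0000) + (0.0000) + (-2.0000) + (0.0000) = -17.0000
Denominator Σ(x_t−x̄)² = 56.0000
r_2 = -17.0000 / 56.0000 = -0.304

-0.304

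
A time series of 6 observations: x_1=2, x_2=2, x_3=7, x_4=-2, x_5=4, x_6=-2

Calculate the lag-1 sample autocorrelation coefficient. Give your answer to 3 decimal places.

-0.584

Mean x̄ = (2 + 2 + 7 − 2 + 4 − 2)/6 = 1.8333
Numerator Σ_{t=1}^{5}(x_t−x̄)(x_{t+1}−x̄) = -35.5278
Denominator Σ(x_t−x̄)² = 60.8333
r_1 = -35.5278 / 60.8333 = -0.584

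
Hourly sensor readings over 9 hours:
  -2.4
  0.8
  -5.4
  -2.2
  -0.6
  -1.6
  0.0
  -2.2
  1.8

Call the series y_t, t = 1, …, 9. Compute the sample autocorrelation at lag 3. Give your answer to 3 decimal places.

Mean ȳ = (-2.4 + 0.8 − 5.4 − 2.2 − 0.6 − 1.6 + 0.0 − 2.2 + 1.8)/9 = -1.3111
Numerator Σ_{t=1}^{6}(y_t−ȳ)(y_{t+3}−ȳ) = 0.9541
Denominator Σ(y_t−ȳ)² = 35.9289
r_3 = 0.9541 / 35.9289 = 0.027

0.027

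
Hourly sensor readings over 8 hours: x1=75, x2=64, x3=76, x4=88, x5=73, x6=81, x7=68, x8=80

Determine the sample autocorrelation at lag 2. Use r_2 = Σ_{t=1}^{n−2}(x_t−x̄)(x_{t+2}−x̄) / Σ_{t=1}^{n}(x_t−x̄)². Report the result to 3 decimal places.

Mean x̄ = (75 + 64 + 76 + 88 + 73 + 81 + 68 + 80)/8 = 75.6250
Deviations from mean: -0.6250, -11.6250, 0.3750, 12.3750, -2.6250, 5.3750, -7.6250, 4.3750
Σ(x_t−x̄)(x_{t+2}−x̄) = (-0.2344) + (-143.8594) + (-0.9844) + (66.5156) + (20.0156) + (23.5156) = -35.0313
Denominator Σ(x_t−x̄)² = 401.8750
r_2 = -35.0313 / 401.8750 = -0.087

-0.087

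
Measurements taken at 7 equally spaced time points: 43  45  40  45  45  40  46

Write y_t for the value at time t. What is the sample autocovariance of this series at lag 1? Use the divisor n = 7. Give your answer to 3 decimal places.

-3.312

Mean ȳ = (43 + 45 + 40 + 45 + 45 + 40 + 46)/7 = 43.4286
Deviations: -0.4286, 1.5714, -3.4286, 1.5714, 1.5714, -3.4286, 2.5714
Σ_{t=1}^{6}(y_t−ȳ)(y_{t+1}−ȳ) = -23.1837
γ_1 = -23.1837 / 7 = -3.312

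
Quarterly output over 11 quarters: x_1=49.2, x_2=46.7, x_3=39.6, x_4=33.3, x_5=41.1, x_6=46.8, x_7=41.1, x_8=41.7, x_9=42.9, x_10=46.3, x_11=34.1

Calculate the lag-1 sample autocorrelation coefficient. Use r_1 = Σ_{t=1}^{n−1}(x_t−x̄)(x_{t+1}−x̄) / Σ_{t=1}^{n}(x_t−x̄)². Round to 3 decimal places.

Mean x̄ = (49.2 + 46.7 + 39.6 + 33.3 + 41.1 + 46.8 + 41.1 + 41.7 + 42.9 + 46.3 + 34.1)/11 = 42.0727
Numerator Σ_{t=1}^{10}(x_t−x̄)(x_{t+1}−x̄) = 12.4156
Denominator Σ(x_t−x̄)² = 261.7818
r_1 = 12.4156 / 261.7818 = 0.047

0.047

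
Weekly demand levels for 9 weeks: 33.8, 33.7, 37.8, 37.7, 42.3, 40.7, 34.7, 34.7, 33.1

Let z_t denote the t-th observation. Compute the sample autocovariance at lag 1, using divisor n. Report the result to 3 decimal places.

4.289

Mean z̄ = (33.8 + 33.7 + 37.8 + 37.7 + 42.3 + 40.7 + 34.7 + 34.7 + 33.1)/9 = 36.5000
Σ_{t=1}^{8}(z_t−z̄)(z_{t+1}−z̄) = 38.6000
γ_1 = 38.6000 / 9 = 4.289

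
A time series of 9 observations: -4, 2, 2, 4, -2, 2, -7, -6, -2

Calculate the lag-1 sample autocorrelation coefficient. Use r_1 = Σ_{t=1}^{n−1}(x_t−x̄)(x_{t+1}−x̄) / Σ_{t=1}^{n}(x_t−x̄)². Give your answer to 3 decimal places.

0.197

Mean x̄ = (-4 + 2 + 2 + 4 − 2 + 2 − 7 − 6 − 2)/9 = -1.2222
Numerator Σ_{t=1}^{8}(x_t−x̄)(x_{t+1}−x̄) = 24.3951
Denominator Σ(x_t−x̄)² = 123.5556
r_1 = 24.3951 / 123.5556 = 0.197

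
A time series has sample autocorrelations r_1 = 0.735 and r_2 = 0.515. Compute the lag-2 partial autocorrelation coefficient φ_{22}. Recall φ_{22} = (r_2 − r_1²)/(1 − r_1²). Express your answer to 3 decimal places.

-0.055

φ_{22} = (r_2 − r_1²) / (1 − r_1²)
r_1² = (0.735)² = 0.540225
Numerator = 0.515 − 0.5402 = -0.0252; denominator = 1 − 0.5402 = 0.4598
φ_{22} = -0.0252 / 0.4598 = -0.055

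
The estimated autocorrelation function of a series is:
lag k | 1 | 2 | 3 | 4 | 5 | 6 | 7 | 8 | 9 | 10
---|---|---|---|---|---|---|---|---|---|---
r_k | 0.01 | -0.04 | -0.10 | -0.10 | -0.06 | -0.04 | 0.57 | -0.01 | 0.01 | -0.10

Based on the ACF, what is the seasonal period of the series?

7

The largest autocorrelation is r_7 = 0.57; the remaining lags stay at or below 0.01.
The dominant spike at lag 7 indicates a seasonal period of 7.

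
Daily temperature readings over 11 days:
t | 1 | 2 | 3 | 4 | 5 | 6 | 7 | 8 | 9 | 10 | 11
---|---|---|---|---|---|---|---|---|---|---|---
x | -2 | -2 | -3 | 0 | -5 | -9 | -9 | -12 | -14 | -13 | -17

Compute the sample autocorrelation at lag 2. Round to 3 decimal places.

Mean x̄ = (-2 − 2 − 3 + 0 − 5 − 9 − 9 − 12 − 14 − 13 − 17)/11 = -7.8182
Numerator Σ_{t=1}^{9}(x_t−x̄)(x_{t+2}−x̄) = 165.2066
Denominator Σ(x_t−x̄)² = 329.6364
r_2 = 165.2066 / 329.6364 = 0.501

0.501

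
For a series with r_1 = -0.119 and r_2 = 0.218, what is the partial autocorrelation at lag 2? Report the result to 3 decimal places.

0.207

φ_{22} = (r_2 − r_1²) / (1 − r_1²)
r_1² = (-0.119)² = 0.014161
Numerator = 0.218 − 0.0142 = 0.2038; denominator = 1 − 0.0142 = 0.9858
φ_{22} = 0.2038 / 0.9858 = 0.207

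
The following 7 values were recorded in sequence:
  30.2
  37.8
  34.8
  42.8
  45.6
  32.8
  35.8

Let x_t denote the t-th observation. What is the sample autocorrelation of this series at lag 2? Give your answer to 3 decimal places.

-0.199

Mean x̄ = (30.2 + 37.8 + 34.8 + 42.8 + 45.6 + 32.8 + 35.8)/7 = 37.1143
Numerator Σ_{t=1}^{5}(x_t−x̄)(x_{t+2}−x̄) = -35.4204
Denominator Σ(x_t−x̄)² = 178.3086
r_2 = -35.4204 / 178.3086 = -0.199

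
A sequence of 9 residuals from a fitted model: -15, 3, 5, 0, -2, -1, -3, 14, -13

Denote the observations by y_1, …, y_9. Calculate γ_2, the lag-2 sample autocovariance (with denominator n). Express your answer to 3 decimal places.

Mean ȳ = (-15 + 3 + 5 + 0 − 2 − 1 − 3 + 14 − 13)/9 = -1.3333
Σ_{t=1}^{7}(y_t−ȳ)(y_{t+2}−ȳ) = -58.8889
γ_2 = -58.8889 / 9 = -6.543

-6.543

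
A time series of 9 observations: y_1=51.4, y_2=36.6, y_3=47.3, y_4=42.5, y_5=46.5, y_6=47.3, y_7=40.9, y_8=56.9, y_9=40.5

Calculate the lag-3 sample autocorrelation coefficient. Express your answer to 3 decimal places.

-0.023

Mean ȳ = (51.4 + 36.6 + 47.3 + 42.5 + 46.5 + 47.3 + 40.9 + 56.9 + 40.5)/9 = 45.5444
Σ(y_t−ȳ)(y_{t+3}−ȳ) = (-17.8269) + (-8.5469) + (3.0820) + (14.1398) + (10.8509) + (-8.8558) = -7.1570
Denominator Σ(y_t−ȳ)² = 306.6022
r_3 = -7.1570 / 306.6022 = -0.023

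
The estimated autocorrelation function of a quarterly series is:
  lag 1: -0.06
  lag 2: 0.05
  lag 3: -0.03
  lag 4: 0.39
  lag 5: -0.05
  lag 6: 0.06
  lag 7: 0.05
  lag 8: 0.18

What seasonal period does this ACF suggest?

4

The largest autocorrelation is r_4 = 0.39, with a weaker echo at lag 8 (0.18); the remaining lags stay at or below 0.06.
The dominant spike at lag 4 indicates a seasonal period of 4.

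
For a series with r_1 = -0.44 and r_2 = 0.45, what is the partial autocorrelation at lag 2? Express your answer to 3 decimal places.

0.318

φ_{22} = (r_2 − r_1²) / (1 − r_1²)
r_1² = (-0.44)² = 0.1936
Numerator = 0.45 − 0.1936 = 0.2564; denominator = 1 − 0.1936 = 0.8064
φ_{22} = 0.2564 / 0.8064 = 0.318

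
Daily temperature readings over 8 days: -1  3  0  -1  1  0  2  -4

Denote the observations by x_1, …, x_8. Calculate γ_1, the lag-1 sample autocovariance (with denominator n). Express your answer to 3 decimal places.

-1.500

Mean x̄ = (-1 + 3 + 0 − 1 + 1 + 0 + 2 − 4)/8 = 0.0000
Deviations: -1.0000, 3.0000, 0.0000, -1.0000, 1.0000, 0.0000, 2.0000, -4.0000
Σ_{t=1}^{7}(x_t−x̄)(x_{t+1}−x̄) = -12.0000
γ_1 = -12.0000 / 8 = -1.500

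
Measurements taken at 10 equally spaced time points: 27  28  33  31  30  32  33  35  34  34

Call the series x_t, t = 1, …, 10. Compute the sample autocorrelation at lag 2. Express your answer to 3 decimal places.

0.053

Mean x̄ = (27 + 28 + 33 + 31 + 30 + 32 + 33 + 35 + 34 + 34)/10 = 31.7000
Numerator Σ_{t=1}^{8}(x_t−x̄)(x_{t+2}−x̄) = 3.4200
Denominator Σ(x_t−x̄)² = 64.1000
r_2 = 3.4200 / 64.1000 = 0.053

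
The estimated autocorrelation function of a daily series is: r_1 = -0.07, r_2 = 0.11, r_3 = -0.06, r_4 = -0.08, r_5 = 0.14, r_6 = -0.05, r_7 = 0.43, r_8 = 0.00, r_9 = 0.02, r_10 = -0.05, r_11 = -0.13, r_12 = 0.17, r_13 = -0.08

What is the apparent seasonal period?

The largest autocorrelation is r_7 = 0.43; the remaining lags stay at or below 0.17.
The dominant spike at lag 7 indicates a seasonal period of 7.

7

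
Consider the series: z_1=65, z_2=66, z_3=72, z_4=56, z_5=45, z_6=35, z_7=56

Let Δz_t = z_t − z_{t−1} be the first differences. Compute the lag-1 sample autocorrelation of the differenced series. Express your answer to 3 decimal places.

-0.067

First differences Δz: 1, 6, -16, -11, -10, 21
Mean of differences = -1.5000
Numerator Σ(Δz_t−Δz̄)(Δz_{t+1}−Δz̄) = -62.7500
Denominator Σ(Δz_t−Δz̄)² = 941.5000
r_1(Δz) = -62.7500 / 941.5000 = -0.067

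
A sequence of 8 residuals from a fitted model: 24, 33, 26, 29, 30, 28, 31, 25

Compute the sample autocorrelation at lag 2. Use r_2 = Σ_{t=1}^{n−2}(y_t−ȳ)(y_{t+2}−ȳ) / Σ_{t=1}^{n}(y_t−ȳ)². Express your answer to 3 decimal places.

0.217

Mean ȳ = (24 + 33 + 26 + 29 + 30 + 28 + 31 + 25)/8 = 28.2500
Numerator Σ_{t=1}^{6}(y_t−ȳ)(y_{t+2}−ȳ) = 14.6250
Denominator Σ(y_t−ȳ)² = 67.5000
r_2 = 14.6250 / 67.5000 = 0.217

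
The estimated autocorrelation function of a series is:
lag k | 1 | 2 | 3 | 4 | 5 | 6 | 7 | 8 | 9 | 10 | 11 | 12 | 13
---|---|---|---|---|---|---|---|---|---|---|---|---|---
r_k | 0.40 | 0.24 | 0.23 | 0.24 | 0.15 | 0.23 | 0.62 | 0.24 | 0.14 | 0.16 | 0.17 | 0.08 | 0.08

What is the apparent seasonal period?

The largest autocorrelation is r_7 = 0.62; the remaining lags stay at or below 0.40. The elevated value at lag 1 (0.40), dropping to 0.24 at lag 2, reflects decaying short-term dependence rather than seasonality.
The dominant spike at lag 7 indicates a seasonal period of 7.

7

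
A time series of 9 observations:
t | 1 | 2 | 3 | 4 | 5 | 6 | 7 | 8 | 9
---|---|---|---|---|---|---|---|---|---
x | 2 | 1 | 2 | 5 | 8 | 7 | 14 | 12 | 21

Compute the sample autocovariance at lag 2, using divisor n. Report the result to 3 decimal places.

Mean x̄ = (2 + 1 + 2 + 5 + 8 + 7 + 14 + 12 + 21)/9 = 8.0000
Σ_{t=1}^{7}(x_t−x̄)(x_{t+2}−x̄) = 134.0000
γ_2 = 134.0000 / 9 = 14.889

14.889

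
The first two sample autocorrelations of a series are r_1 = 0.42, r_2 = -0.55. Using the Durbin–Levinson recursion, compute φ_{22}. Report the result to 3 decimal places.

φ_{22} = (r_2 − r_1²) / (1 − r_1²)
r_1² = (0.42)² = 0.1764
Numerator = -0.55 − 0.1764 = -0.7264; denominator = 1 − 0.1764 = 0.8236
φ_{22} = -0.7264 / 0.8236 = -0.882

-0.882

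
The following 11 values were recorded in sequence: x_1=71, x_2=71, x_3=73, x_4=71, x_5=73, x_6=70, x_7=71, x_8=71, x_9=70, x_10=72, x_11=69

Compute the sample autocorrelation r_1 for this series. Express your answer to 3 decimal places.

Mean x̄ = (71 + 71 + 73 + 71 + 73 + 70 + 71 + 71 + 70 + 72 + 69)/11 = 71.0909
Numerator Σ_{t=1}^{10}(x_t−x̄)(x_{t+1}−x̄) = -5.2810
Denominator Σ(x_t−x̄)² = 14.9091
r_1 = -5.2810 / 14.9091 = -0.354

-0.354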